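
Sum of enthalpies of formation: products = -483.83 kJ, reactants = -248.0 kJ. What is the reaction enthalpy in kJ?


dH_rxn = sum(dH_f products) - sum(dH_f reactants)
dH_rxn = -483.83 - (-248.0)
dH_rxn = -235.83 kJ:

-235.83 kJ


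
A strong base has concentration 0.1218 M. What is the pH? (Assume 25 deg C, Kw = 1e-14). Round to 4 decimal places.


A strong base dissociates completely, so [OH-] equals the given concentration.
pOH = -log10([OH-]) = -log10(0.1218) = 0.914353
pH = 14 - pOH = 14 - 0.914353
pH = 13.085647, rounded to 4 dp:

13.0856


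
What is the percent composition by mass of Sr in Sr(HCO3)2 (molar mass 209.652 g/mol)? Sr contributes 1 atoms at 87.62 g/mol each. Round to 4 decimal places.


pct = 100 * (n_elem * M_elem) / M_total
mass_contribution = 1 * 87.62 = 87.62 g/mol
pct = 100 * 87.62 / 209.652
pct = 41.79306661 %, rounded to 4 dp:

41.7931 %


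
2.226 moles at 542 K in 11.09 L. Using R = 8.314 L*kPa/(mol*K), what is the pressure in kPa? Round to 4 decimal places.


PV = nRT, solve for P = nRT / V.
nRT = 2.226 * 8.314 * 542 = 10030.7745
P = 10030.7745 / 11.09
P = 904.48823264 kPa, rounded to 4 dp:

904.4882 kPa


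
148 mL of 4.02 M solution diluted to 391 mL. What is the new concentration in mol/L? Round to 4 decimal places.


Dilution: M1*V1 = M2*V2, solve for M2.
M2 = M1*V1 / V2
M2 = 4.02 * 148 / 391
M2 = 594.96 / 391
M2 = 1.52163683 mol/L, rounded to 4 dp:

1.5216 mol/L


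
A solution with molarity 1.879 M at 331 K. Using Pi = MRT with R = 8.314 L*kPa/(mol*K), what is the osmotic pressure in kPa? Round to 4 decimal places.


Osmotic pressure (van't Hoff): Pi = M*R*T.
RT = 8.314 * 331 = 2751.934
Pi = 1.879 * 2751.934
Pi = 5170.883986 kPa, rounded to 4 dp:

5170.8840 kPa


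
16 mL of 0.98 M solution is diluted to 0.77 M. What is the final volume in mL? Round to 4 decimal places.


Dilution: M1*V1 = M2*V2, solve for V2.
V2 = M1*V1 / M2
V2 = 0.98 * 16 / 0.77
V2 = 15.68 / 0.77
V2 = 20.36363636 mL, rounded to 4 dp:

20.3636 mL


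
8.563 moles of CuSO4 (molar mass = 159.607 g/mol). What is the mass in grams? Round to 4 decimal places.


mass = n * M
mass = 8.563 * 159.607
mass = 1366.714741 g, rounded to 4 dp:

1366.7147 g


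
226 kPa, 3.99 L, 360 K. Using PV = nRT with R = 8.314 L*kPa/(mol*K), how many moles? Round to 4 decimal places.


PV = nRT, solve for n = PV / (RT).
PV = 226 * 3.99 = 901.74
RT = 8.314 * 360 = 2993.04
n = 901.74 / 2993.04
n = 0.30127897 mol, rounded to 4 dp:

0.3013 mol


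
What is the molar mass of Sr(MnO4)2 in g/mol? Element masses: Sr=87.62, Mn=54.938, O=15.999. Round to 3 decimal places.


M = sum(count * atomic_mass) over atoms.
M = 1*87.62 + 2*54.938 + 8*15.999
M = 87.62 + 109.876 + 127.992
M = 325.488 g/mol, rounded to 3 dp:

325.488 g/mol


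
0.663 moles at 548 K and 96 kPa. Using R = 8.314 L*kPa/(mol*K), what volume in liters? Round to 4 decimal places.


PV = nRT, solve for V = nRT / P.
nRT = 0.663 * 8.314 * 548 = 3020.6757
V = 3020.6757 / 96
V = 31.46537187 L, rounded to 4 dp:

31.4654 L


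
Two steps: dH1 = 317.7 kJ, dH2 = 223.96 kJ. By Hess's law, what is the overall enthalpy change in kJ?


Hess's law: enthalpy is a state function, so add the step enthalpies.
dH_total = dH1 + dH2 = 317.7 + (223.96)
dH_total = 541.66 kJ:

541.66 kJ


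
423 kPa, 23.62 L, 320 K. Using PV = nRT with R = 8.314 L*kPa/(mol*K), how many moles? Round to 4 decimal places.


PV = nRT, solve for n = PV / (RT).
PV = 423 * 23.62 = 9991.26
RT = 8.314 * 320 = 2660.48
n = 9991.26 / 2660.48
n = 3.75543511 mol, rounded to 4 dp:

3.7554 mol


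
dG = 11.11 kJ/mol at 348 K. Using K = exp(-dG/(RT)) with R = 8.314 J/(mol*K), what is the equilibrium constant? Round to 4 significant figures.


dG is in kJ/mol; multiply by 1000 to match R in J/(mol*K).
RT = 8.314 * 348 = 2893.272 J/mol
exponent = -dG*1000 / (RT) = -(11.11*1000) / 2893.272 = -3.83994315
K = exp(-3.83994315)
K = 0.021494823, rounded to 4 significant figures:

0.02149


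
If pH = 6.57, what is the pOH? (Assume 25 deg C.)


At 25 deg C, pH + pOH = 14.
pOH = 14 - pH = 14 - 6.57
pOH = 7.43:

7.43


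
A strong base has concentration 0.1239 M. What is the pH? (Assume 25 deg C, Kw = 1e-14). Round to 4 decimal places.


A strong base dissociates completely, so [OH-] equals the given concentration.
pOH = -log10([OH-]) = -log10(0.1239) = 0.906929
pH = 14 - pOH = 14 - 0.906929
pH = 13.093071, rounded to 4 dp:

13.0931


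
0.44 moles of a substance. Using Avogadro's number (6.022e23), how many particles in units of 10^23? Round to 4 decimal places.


N = n * NA, then divide by 1e23 for the requested units.
N / 1e23 = n * 6.022
N / 1e23 = 0.44 * 6.022
N / 1e23 = 2.64968, rounded to 4 dp:

2.6497


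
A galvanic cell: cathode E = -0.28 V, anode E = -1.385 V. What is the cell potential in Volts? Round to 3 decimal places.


Standard cell potential: E_cell = E_cathode - E_anode.
E_cell = -0.28 - (-1.385)
E_cell = 1.105 V, rounded to 3 dp:

1.105 V


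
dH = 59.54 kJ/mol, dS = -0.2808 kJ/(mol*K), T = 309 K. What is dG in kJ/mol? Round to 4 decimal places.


Gibbs: dG = dH - T*dS (consistent units, dS already in kJ/(mol*K)).
T*dS = 309 * -0.2808 = -86.7672
dG = 59.54 - (-86.7672)
dG = 146.3072 kJ/mol, rounded to 4 dp:

146.3072 kJ/mol


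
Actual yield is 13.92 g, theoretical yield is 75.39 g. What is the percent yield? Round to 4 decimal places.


% yield = 100 * actual / theoretical
% yield = 100 * 13.92 / 75.39
% yield = 18.46398727 %, rounded to 4 dp:

18.4640 %


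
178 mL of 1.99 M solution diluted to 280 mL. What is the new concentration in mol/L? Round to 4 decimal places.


Dilution: M1*V1 = M2*V2, solve for M2.
M2 = M1*V1 / V2
M2 = 1.99 * 178 / 280
M2 = 354.22 / 280
M2 = 1.26507143 mol/L, rounded to 4 dp:

1.2651 mol/L


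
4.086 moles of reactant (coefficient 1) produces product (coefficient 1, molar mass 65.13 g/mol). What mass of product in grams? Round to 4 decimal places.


Use the coefficient ratio to convert reactant moles to product moles, then multiply by the product's molar mass.
moles_P = moles_R * (coeff_P / coeff_R) = 4.086 * (1/1) = 4.086
mass_P = moles_P * M_P = 4.086 * 65.13
mass_P = 266.12118 g, rounded to 4 dp:

266.1212 g


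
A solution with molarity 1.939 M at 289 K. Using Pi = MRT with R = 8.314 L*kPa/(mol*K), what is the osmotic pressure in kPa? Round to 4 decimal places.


Osmotic pressure (van't Hoff): Pi = M*R*T.
RT = 8.314 * 289 = 2402.746
Pi = 1.939 * 2402.746
Pi = 4658.924494 kPa, rounded to 4 dp:

4658.9245 kPa


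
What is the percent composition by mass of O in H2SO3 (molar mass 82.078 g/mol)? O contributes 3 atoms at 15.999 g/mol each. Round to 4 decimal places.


pct = 100 * (n_elem * M_elem) / M_total
mass_contribution = 3 * 15.999 = 47.997 g/mol
pct = 100 * 47.997 / 82.078
pct = 58.47730208 %, rounded to 4 dp:

58.4773 %


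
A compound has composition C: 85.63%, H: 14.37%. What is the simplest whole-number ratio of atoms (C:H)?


Assume 100 g of compound, divide each mass% by atomic mass to get moles, then normalize by the smallest to get a raw atom ratio.
Moles per 100 g: C: 85.63/12.011 = 7.1293, H: 14.37/1.008 = 14.256
Raw ratio (divide by min = 7.1293): C: 1.0, H: 2.0
Multiply by 1 to clear fractions: C: 1.0 ~= 1, H: 2.0 ~= 2
Reduce by GCD to get the simplest whole-number ratio:

1:2


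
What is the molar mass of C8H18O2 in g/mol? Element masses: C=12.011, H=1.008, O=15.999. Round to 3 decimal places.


M = sum(count * atomic_mass) over atoms.
M = 8*12.011 + 18*1.008 + 2*15.999
M = 96.088 + 18.144 + 31.998
M = 146.23 g/mol, rounded to 3 dp:

146.230 g/mol


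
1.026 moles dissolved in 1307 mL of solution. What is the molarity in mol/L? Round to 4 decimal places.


Convert volume to liters: V_L = V_mL / 1000.
V_L = 1307 / 1000 = 1.307 L
M = n / V_L = 1.026 / 1.307
M = 0.78500383 mol/L, rounded to 4 dp:

0.7850 mol/L


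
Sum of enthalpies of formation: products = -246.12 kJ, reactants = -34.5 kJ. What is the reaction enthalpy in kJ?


dH_rxn = sum(dH_f products) - sum(dH_f reactants)
dH_rxn = -246.12 - (-34.5)
dH_rxn = -211.62 kJ:

-211.62 kJ


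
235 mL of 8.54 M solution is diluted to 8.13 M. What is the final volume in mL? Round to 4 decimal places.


Dilution: M1*V1 = M2*V2, solve for V2.
V2 = M1*V1 / M2
V2 = 8.54 * 235 / 8.13
V2 = 2006.9 / 8.13
V2 = 246.85116851 mL, rounded to 4 dp:

246.8512 mL


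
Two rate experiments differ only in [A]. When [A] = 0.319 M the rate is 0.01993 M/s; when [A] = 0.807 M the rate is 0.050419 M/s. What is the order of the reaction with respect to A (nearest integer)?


Rate is proportional to [A]^n, so rate2/rate1 = ([A]2/[A]1)^n. Take logs to solve for n.
rate2/rate1 = 0.050419 / 0.01993 = 2.5298
[A]2/[A]1 = 0.807 / 0.319 = 2.5298
n = ln(2.5298) / ln(2.5298) = 1.0
Nearest integer order:

1


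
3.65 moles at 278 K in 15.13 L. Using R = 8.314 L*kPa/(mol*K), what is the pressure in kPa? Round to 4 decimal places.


PV = nRT, solve for P = nRT / V.
nRT = 3.65 * 8.314 * 278 = 8436.2158
P = 8436.2158 / 15.13
P = 557.58200925 kPa, rounded to 4 dp:

557.5820 kPa


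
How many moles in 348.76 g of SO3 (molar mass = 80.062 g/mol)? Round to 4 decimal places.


n = mass / M
n = 348.76 / 80.062
n = 4.356124 mol, rounded to 4 dp:

4.3561 mol


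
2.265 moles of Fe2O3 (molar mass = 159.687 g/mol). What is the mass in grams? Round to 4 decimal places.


mass = n * M
mass = 2.265 * 159.687
mass = 361.691055 g, rounded to 4 dp:

361.6911 g


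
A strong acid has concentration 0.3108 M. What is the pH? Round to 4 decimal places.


A strong acid dissociates completely, so [H+] equals the given concentration.
pH = -log10([H+]) = -log10(0.3108)
pH = 0.50751899, rounded to 4 dp:

0.5075


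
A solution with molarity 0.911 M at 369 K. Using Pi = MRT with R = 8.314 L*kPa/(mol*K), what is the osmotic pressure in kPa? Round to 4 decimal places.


Osmotic pressure (van't Hoff): Pi = M*R*T.
RT = 8.314 * 369 = 3067.866
Pi = 0.911 * 3067.866
Pi = 2794.825926 kPa, rounded to 4 dp:

2794.8259 kPa


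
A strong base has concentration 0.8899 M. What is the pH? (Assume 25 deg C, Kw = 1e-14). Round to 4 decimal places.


A strong base dissociates completely, so [OH-] equals the given concentration.
pOH = -log10([OH-]) = -log10(0.8899) = 0.050659
pH = 14 - pOH = 14 - 0.050659
pH = 13.949341, rounded to 4 dp:

13.9493


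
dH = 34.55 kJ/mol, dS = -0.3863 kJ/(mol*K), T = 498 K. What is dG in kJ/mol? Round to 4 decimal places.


Gibbs: dG = dH - T*dS (consistent units, dS already in kJ/(mol*K)).
T*dS = 498 * -0.3863 = -192.3774
dG = 34.55 - (-192.3774)
dG = 226.9274 kJ/mol, rounded to 4 dp:

226.9274 kJ/mol


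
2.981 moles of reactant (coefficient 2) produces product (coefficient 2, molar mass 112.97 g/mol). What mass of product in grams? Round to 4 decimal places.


Use the coefficient ratio to convert reactant moles to product moles, then multiply by the product's molar mass.
moles_P = moles_R * (coeff_P / coeff_R) = 2.981 * (2/2) = 2.981
mass_P = moles_P * M_P = 2.981 * 112.97
mass_P = 336.76357 g, rounded to 4 dp:

336.7636 g


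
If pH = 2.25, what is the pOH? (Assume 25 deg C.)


At 25 deg C, pH + pOH = 14.
pOH = 14 - pH = 14 - 2.25
pOH = 11.75:

11.75


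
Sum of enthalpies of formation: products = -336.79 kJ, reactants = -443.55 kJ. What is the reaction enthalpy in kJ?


dH_rxn = sum(dH_f products) - sum(dH_f reactants)
dH_rxn = -336.79 - (-443.55)
dH_rxn = 106.76 kJ:

106.76 kJ


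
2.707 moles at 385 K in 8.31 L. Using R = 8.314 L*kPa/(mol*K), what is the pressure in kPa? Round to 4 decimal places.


PV = nRT, solve for P = nRT / V.
nRT = 2.707 * 8.314 * 385 = 8664.8092
P = 8664.8092 / 8.31
P = 1042.69665463 kPa, rounded to 4 dp:

1042.6967 kPa


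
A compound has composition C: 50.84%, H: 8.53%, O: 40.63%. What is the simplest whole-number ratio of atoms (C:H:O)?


Assume 100 g of compound, divide each mass% by atomic mass to get moles, then normalize by the smallest to get a raw atom ratio.
Moles per 100 g: C: 50.84/12.011 = 4.2328, H: 8.53/1.008 = 8.4623, O: 40.63/15.999 = 2.5395
Raw ratio (divide by min = 2.5395): C: 1.667, H: 3.332, O: 1.0
Multiply by 3 to clear fractions: C: 5.0 ~= 5, H: 9.997 ~= 10, O: 3.0 ~= 3
Reduce by GCD to get the simplest whole-number ratio:

5:10:3


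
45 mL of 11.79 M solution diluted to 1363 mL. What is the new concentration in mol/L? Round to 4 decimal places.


Dilution: M1*V1 = M2*V2, solve for M2.
M2 = M1*V1 / V2
M2 = 11.79 * 45 / 1363
M2 = 530.55 / 1363
M2 = 0.38925165 mol/L, rounded to 4 dp:

0.3893 mol/L


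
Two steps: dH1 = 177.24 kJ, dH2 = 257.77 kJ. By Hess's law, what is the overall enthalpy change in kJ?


Hess's law: enthalpy is a state function, so add the step enthalpies.
dH_total = dH1 + dH2 = 177.24 + (257.77)
dH_total = 435.01 kJ:

435.01 kJ


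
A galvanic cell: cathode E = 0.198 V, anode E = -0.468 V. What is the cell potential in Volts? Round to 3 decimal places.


Standard cell potential: E_cell = E_cathode - E_anode.
E_cell = 0.198 - (-0.468)
E_cell = 0.666 V, rounded to 3 dp:

0.666 V


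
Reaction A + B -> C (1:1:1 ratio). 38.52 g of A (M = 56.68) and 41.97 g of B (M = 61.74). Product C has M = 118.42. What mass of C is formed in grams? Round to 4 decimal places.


Find moles of each reactant; the smaller value is the limiting reagent in a 1:1:1 reaction, so moles_C equals moles of the limiter.
n_A = mass_A / M_A = 38.52 / 56.68 = 0.679605 mol
n_B = mass_B / M_B = 41.97 / 61.74 = 0.679786 mol
Limiting reagent: A (smaller), n_limiting = 0.679605 mol
mass_C = n_limiting * M_C = 0.679605 * 118.42
mass_C = 80.4788241 g, rounded to 4 dp:

80.4788 g


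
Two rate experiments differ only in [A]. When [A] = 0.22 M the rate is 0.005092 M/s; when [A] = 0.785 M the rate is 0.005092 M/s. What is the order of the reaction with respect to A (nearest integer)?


Rate is proportional to [A]^n, so rate2/rate1 = ([A]2/[A]1)^n. Take logs to solve for n.
rate2/rate1 = 0.005092 / 0.005092 = 1.0
[A]2/[A]1 = 0.785 / 0.22 = 3.5682
n = ln(1.0) / ln(3.5682) = 0.0
Nearest integer order:

0


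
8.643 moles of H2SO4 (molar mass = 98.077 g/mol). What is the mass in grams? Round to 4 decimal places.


mass = n * M
mass = 8.643 * 98.077
mass = 847.679511 g, rounded to 4 dp:

847.6795 g


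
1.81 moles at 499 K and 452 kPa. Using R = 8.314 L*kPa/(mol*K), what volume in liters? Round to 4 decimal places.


PV = nRT, solve for V = nRT / P.
nRT = 1.81 * 8.314 * 499 = 7509.1217
V = 7509.1217 / 452
V = 16.61310111 L, rounded to 4 dp:

16.6131 L


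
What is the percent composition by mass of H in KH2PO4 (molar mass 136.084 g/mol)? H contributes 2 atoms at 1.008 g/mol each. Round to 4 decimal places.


pct = 100 * (n_elem * M_elem) / M_total
mass_contribution = 2 * 1.008 = 2.016 g/mol
pct = 100 * 2.016 / 136.084
pct = 1.48143794 %, rounded to 4 dp:

1.4814 %


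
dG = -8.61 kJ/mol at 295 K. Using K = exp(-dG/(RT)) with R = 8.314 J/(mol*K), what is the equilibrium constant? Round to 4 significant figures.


dG is in kJ/mol; multiply by 1000 to match R in J/(mol*K).
RT = 8.314 * 295 = 2452.63 J/mol
exponent = -dG*1000 / (RT) = -(-8.61*1000) / 2452.63 = 3.51051728
K = exp(3.51051728)
K = 33.465574, rounded to 4 significant figures:

33.47


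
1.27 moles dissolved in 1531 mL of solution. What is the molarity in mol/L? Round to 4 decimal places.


Convert volume to liters: V_L = V_mL / 1000.
V_L = 1531 / 1000 = 1.531 L
M = n / V_L = 1.27 / 1.531
M = 0.82952319 mol/L, rounded to 4 dp:

0.8295 mol/L


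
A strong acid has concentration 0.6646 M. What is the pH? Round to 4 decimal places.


A strong acid dissociates completely, so [H+] equals the given concentration.
pH = -log10([H+]) = -log10(0.6646)
pH = 0.17743966, rounded to 4 dp:

0.1774


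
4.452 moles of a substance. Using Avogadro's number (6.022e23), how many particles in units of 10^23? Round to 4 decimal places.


N = n * NA, then divide by 1e23 for the requested units.
N / 1e23 = n * 6.022
N / 1e23 = 4.452 * 6.022
N / 1e23 = 26.809944, rounded to 4 dp:

26.8099


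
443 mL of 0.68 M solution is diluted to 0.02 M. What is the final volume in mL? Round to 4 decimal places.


Dilution: M1*V1 = M2*V2, solve for V2.
V2 = M1*V1 / M2
V2 = 0.68 * 443 / 0.02
V2 = 301.24 / 0.02
V2 = 15062.0 mL, rounded to 4 dp:

15062.0000 mL


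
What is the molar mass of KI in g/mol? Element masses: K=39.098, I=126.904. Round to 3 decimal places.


M = sum(count * atomic_mass) over atoms.
M = 1*39.098 + 1*126.904
M = 39.098 + 126.904
M = 166.002 g/mol, rounded to 3 dp:

166.002 g/mol


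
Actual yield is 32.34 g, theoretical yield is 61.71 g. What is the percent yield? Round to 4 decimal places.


% yield = 100 * actual / theoretical
% yield = 100 * 32.34 / 61.71
% yield = 52.40641711 %, rounded to 4 dp:

52.4064 %


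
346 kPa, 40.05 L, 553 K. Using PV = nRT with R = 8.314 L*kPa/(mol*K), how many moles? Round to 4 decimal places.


PV = nRT, solve for n = PV / (RT).
PV = 346 * 40.05 = 13857.3
RT = 8.314 * 553 = 4597.642
n = 13857.3 / 4597.642
n = 3.01400153 mol, rounded to 4 dp:

3.0140 mol


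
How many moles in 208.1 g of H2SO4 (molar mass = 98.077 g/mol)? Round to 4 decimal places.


n = mass / M
n = 208.1 / 98.077
n = 2.12180226 mol, rounded to 4 dp:

2.1218 mol


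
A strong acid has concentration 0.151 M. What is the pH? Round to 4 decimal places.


A strong acid dissociates completely, so [H+] equals the given concentration.
pH = -log10([H+]) = -log10(0.151)
pH = 0.82102305, rounded to 4 dp:

0.8210


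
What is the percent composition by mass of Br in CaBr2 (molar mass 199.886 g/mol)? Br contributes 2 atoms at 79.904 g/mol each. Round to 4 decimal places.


pct = 100 * (n_elem * M_elem) / M_total
mass_contribution = 2 * 79.904 = 159.808 g/mol
pct = 100 * 159.808 / 199.886
pct = 79.94957126 %, rounded to 4 dp:

79.9496 %


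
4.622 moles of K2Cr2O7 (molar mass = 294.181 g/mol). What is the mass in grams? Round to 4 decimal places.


mass = n * M
mass = 4.622 * 294.181
mass = 1359.704582 g, rounded to 4 dp:

1359.7046 g


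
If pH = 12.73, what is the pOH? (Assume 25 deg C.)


At 25 deg C, pH + pOH = 14.
pOH = 14 - pH = 14 - 12.73
pOH = 1.27:

1.27


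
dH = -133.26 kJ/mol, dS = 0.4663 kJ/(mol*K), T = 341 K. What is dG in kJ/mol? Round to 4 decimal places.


Gibbs: dG = dH - T*dS (consistent units, dS already in kJ/(mol*K)).
T*dS = 341 * 0.4663 = 159.0083
dG = -133.26 - (159.0083)
dG = -292.2683 kJ/mol, rounded to 4 dp:

-292.2683 kJ/mol


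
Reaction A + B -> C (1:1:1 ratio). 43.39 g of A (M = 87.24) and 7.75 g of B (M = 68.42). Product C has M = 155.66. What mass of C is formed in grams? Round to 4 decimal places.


Find moles of each reactant; the smaller value is the limiting reagent in a 1:1:1 reaction, so moles_C equals moles of the limiter.
n_A = mass_A / M_A = 43.39 / 87.24 = 0.497364 mol
n_B = mass_B / M_B = 7.75 / 68.42 = 0.113271 mol
Limiting reagent: B (smaller), n_limiting = 0.113271 mol
mass_C = n_limiting * M_C = 0.113271 * 155.66
mass_C = 17.63176386 g, rounded to 4 dp:

17.6318 g


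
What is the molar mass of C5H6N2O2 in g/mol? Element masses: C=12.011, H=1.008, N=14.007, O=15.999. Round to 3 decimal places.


M = sum(count * atomic_mass) over atoms.
M = 5*12.011 + 6*1.008 + 2*14.007 + 2*15.999
M = 60.055 + 6.048 + 28.014 + 31.998
M = 126.115 g/mol, rounded to 3 dp:

126.115 g/mol


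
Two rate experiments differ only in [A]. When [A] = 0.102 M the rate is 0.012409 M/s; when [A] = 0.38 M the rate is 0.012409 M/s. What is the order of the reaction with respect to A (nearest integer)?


Rate is proportional to [A]^n, so rate2/rate1 = ([A]2/[A]1)^n. Take logs to solve for n.
rate2/rate1 = 0.012409 / 0.012409 = 1.0
[A]2/[A]1 = 0.38 / 0.102 = 3.7255
n = ln(1.0) / ln(3.7255) = 0.0
Nearest integer order:

0


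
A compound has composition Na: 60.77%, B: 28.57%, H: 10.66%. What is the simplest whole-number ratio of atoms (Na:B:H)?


Assume 100 g of compound, divide each mass% by atomic mass to get moles, then normalize by the smallest to get a raw atom ratio.
Moles per 100 g: Na: 60.77/22.99 = 2.6433, B: 28.57/10.81 = 2.6429, H: 10.66/1.008 = 10.5754
Raw ratio (divide by min = 2.6429): Na: 1.0, B: 1.0, H: 4.001
Multiply by 1 to clear fractions: Na: 1.0 ~= 1, B: 1.0 ~= 1, H: 4.001 ~= 4
Reduce by GCD to get the simplest whole-number ratio:

1:1:4


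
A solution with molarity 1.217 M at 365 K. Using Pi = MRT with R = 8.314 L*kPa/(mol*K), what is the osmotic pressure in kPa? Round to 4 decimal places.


Osmotic pressure (van't Hoff): Pi = M*R*T.
RT = 8.314 * 365 = 3034.61
Pi = 1.217 * 3034.61
Pi = 3693.12037 kPa, rounded to 4 dp:

3693.1204 kPa


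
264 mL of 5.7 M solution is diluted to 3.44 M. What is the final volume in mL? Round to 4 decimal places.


Dilution: M1*V1 = M2*V2, solve for V2.
V2 = M1*V1 / M2
V2 = 5.7 * 264 / 3.44
V2 = 1504.8 / 3.44
V2 = 437.44186047 mL, rounded to 4 dp:

437.4419 mL


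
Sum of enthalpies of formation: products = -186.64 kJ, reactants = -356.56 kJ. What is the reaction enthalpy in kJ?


dH_rxn = sum(dH_f products) - sum(dH_f reactants)
dH_rxn = -186.64 - (-356.56)
dH_rxn = 169.92 kJ:

169.92 kJ


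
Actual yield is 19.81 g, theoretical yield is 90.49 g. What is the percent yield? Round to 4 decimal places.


% yield = 100 * actual / theoretical
% yield = 100 * 19.81 / 90.49
% yield = 21.89192176 %, rounded to 4 dp:

21.8919 %


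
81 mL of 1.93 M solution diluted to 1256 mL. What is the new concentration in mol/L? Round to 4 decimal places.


Dilution: M1*V1 = M2*V2, solve for M2.
M2 = M1*V1 / V2
M2 = 1.93 * 81 / 1256
M2 = 156.33 / 1256
M2 = 0.12446656 mol/L, rounded to 4 dp:

0.1245 mol/L


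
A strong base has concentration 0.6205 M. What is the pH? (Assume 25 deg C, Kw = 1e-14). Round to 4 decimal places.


A strong base dissociates completely, so [OH-] equals the given concentration.
pOH = -log10([OH-]) = -log10(0.6205) = 0.207258
pH = 14 - pOH = 14 - 0.207258
pH = 13.792742, rounded to 4 dp:

13.7927


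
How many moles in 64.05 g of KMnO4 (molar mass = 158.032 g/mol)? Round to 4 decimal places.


n = mass / M
n = 64.05 / 158.032
n = 0.40529766 mol, rounded to 4 dp:

0.4053 mol


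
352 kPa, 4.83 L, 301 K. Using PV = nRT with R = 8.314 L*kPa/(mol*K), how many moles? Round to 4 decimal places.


PV = nRT, solve for n = PV / (RT).
PV = 352 * 4.83 = 1700.16
RT = 8.314 * 301 = 2502.514
n = 1700.16 / 2502.514
n = 0.67938081 mol, rounded to 4 dp:

0.6794 mol


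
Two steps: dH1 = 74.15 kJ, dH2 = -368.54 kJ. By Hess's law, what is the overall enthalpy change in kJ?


Hess's law: enthalpy is a state function, so add the step enthalpies.
dH_total = dH1 + dH2 = 74.15 + (-368.54)
dH_total = -294.39 kJ:

-294.39 kJ


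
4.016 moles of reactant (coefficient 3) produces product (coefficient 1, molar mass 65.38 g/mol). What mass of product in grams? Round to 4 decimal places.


Use the coefficient ratio to convert reactant moles to product moles, then multiply by the product's molar mass.
moles_P = moles_R * (coeff_P / coeff_R) = 4.016 * (1/3) = 1.338667
mass_P = moles_P * M_P = 1.338667 * 65.38
mass_P = 87.52204846 g, rounded to 4 dp:

87.5220 g


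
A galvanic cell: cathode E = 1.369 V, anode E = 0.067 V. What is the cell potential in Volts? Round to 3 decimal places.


Standard cell potential: E_cell = E_cathode - E_anode.
E_cell = 1.369 - (0.067)
E_cell = 1.302 V, rounded to 3 dp:

1.302 V


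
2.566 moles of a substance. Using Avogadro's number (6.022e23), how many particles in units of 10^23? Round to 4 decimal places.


N = n * NA, then divide by 1e23 for the requested units.
N / 1e23 = n * 6.022
N / 1e23 = 2.566 * 6.022
N / 1e23 = 15.452452, rounded to 4 dp:

15.4525


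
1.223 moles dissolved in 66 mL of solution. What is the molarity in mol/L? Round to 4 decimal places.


Convert volume to liters: V_L = V_mL / 1000.
V_L = 66 / 1000 = 0.066 L
M = n / V_L = 1.223 / 0.066
M = 18.53030303 mol/L, rounded to 4 dp:

18.5303 mol/L


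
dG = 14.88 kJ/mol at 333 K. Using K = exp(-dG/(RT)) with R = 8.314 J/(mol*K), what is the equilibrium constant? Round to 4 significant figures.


dG is in kJ/mol; multiply by 1000 to match R in J/(mol*K).
RT = 8.314 * 333 = 2768.562 J/mol
exponent = -dG*1000 / (RT) = -(14.88*1000) / 2768.562 = -5.37463131
K = exp(-5.37463131)
K = 0.0046326264, rounded to 4 significant figures:

0.004633


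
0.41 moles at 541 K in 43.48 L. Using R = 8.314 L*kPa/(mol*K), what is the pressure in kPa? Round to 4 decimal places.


PV = nRT, solve for P = nRT / V.
nRT = 0.41 * 8.314 * 541 = 1844.1283
P = 1844.1283 / 43.48
P = 42.41325437 kPa, rounded to 4 dp:

42.4133 kPa


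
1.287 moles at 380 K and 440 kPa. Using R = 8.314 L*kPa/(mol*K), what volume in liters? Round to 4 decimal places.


PV = nRT, solve for V = nRT / P.
nRT = 1.287 * 8.314 * 380 = 4066.0448
V = 4066.0448 / 440
V = 9.24101091 L, rounded to 4 dp:

9.2410 L


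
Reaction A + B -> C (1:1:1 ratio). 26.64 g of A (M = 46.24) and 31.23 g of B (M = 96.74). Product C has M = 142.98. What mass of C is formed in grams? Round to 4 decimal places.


Find moles of each reactant; the smaller value is the limiting reagent in a 1:1:1 reaction, so moles_C equals moles of the limiter.
n_A = mass_A / M_A = 26.64 / 46.24 = 0.576125 mol
n_B = mass_B / M_B = 31.23 / 96.74 = 0.322824 mol
Limiting reagent: B (smaller), n_limiting = 0.322824 mol
mass_C = n_limiting * M_C = 0.322824 * 142.98
mass_C = 46.15737552 g, rounded to 4 dp:

46.1574 g


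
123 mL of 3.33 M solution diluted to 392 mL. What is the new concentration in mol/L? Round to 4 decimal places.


Dilution: M1*V1 = M2*V2, solve for M2.
M2 = M1*V1 / V2
M2 = 3.33 * 123 / 392
M2 = 409.59 / 392
M2 = 1.04487245 mol/L, rounded to 4 dp:

1.0449 mol/L


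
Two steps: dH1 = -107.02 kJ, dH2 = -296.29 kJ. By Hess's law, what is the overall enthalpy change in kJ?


Hess's law: enthalpy is a state function, so add the step enthalpies.
dH_total = dH1 + dH2 = -107.02 + (-296.29)
dH_total = -403.31 kJ:

-403.31 kJ


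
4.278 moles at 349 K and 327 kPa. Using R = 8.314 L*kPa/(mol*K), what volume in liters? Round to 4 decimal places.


PV = nRT, solve for V = nRT / P.
nRT = 4.278 * 8.314 * 349 = 12412.9849
V = 12412.9849 / 327
V = 37.96019847 L, rounded to 4 dp:

37.9602 L


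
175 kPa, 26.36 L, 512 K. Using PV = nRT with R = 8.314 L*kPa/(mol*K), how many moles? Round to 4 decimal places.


PV = nRT, solve for n = PV / (RT).
PV = 175 * 26.36 = 4613.0
RT = 8.314 * 512 = 4256.768
n = 4613.0 / 4256.768
n = 1.08368603 mol, rounded to 4 dp:

1.0837 mol


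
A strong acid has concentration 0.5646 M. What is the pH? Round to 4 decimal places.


A strong acid dissociates completely, so [H+] equals the given concentration.
pH = -log10([H+]) = -log10(0.5646)
pH = 0.24825913, rounded to 4 dp:

0.2483


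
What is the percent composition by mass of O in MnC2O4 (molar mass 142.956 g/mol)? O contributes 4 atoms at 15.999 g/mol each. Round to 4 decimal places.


pct = 100 * (n_elem * M_elem) / M_total
mass_contribution = 4 * 15.999 = 63.996 g/mol
pct = 100 * 63.996 / 142.956
pct = 44.76622177 %, rounded to 4 dp:

44.7662 %


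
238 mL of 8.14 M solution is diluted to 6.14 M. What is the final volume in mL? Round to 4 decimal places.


Dilution: M1*V1 = M2*V2, solve for V2.
V2 = M1*V1 / M2
V2 = 8.14 * 238 / 6.14
V2 = 1937.32 / 6.14
V2 = 315.52442997 mL, rounded to 4 dp:

315.5244 mL


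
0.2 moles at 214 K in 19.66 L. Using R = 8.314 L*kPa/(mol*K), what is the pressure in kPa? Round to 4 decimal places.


PV = nRT, solve for P = nRT / V.
nRT = 0.2 * 8.314 * 214 = 355.8392
P = 355.8392 / 19.66
P = 18.09965412 kPa, rounded to 4 dp:

18.0997 kPa


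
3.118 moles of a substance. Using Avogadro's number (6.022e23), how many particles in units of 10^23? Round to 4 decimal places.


N = n * NA, then divide by 1e23 for the requested units.
N / 1e23 = n * 6.022
N / 1e23 = 3.118 * 6.022
N / 1e23 = 18.776596, rounded to 4 dp:

18.7766


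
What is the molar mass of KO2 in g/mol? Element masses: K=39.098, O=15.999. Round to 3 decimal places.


M = sum(count * atomic_mass) over atoms.
M = 1*39.098 + 2*15.999
M = 39.098 + 31.998
M = 71.096 g/mol, rounded to 3 dp:

71.096 g/mol


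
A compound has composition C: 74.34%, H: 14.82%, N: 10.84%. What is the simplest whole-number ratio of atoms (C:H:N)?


Assume 100 g of compound, divide each mass% by atomic mass to get moles, then normalize by the smallest to get a raw atom ratio.
Moles per 100 g: C: 74.34/12.011 = 6.1893, H: 14.82/1.008 = 14.7024, N: 10.84/14.007 = 0.7739
Raw ratio (divide by min = 0.7739): C: 7.998, H: 18.998, N: 1.0
Multiply by 1 to clear fractions: C: 7.998 ~= 8, H: 18.998 ~= 19, N: 1.0 ~= 1
Reduce by GCD to get the simplest whole-number ratio:

8:19:1


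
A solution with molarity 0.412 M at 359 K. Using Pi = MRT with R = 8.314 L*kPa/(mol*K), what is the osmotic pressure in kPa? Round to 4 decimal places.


Osmotic pressure (van't Hoff): Pi = M*R*T.
RT = 8.314 * 359 = 2984.726
Pi = 0.412 * 2984.726
Pi = 1229.707112 kPa, rounded to 4 dp:

1229.7071 kPa


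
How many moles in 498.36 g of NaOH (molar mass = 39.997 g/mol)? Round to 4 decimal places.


n = mass / M
n = 498.36 / 39.997
n = 12.4599345 mol, rounded to 4 dp:

12.4599 mol


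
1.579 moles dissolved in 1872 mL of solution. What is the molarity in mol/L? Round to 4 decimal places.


Convert volume to liters: V_L = V_mL / 1000.
V_L = 1872 / 1000 = 1.872 L
M = n / V_L = 1.579 / 1.872
M = 0.84348291 mol/L, rounded to 4 dp:

0.8435 mol/L


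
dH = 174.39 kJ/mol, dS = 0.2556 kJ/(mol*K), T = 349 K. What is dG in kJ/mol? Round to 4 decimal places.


Gibbs: dG = dH - T*dS (consistent units, dS already in kJ/(mol*K)).
T*dS = 349 * 0.2556 = 89.2044
dG = 174.39 - (89.2044)
dG = 85.1856 kJ/mol, rounded to 4 dp:

85.1856 kJ/mol


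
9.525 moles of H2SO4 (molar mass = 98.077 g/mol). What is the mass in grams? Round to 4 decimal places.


mass = n * M
mass = 9.525 * 98.077
mass = 934.183425 g, rounded to 4 dp:

934.1834 g


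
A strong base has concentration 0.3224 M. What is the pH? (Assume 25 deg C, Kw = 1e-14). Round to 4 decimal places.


A strong base dissociates completely, so [OH-] equals the given concentration.
pOH = -log10([OH-]) = -log10(0.3224) = 0.491605
pH = 14 - pOH = 14 - 0.491605
pH = 13.508395, rounded to 4 dp:

13.5084


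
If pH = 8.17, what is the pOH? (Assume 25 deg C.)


At 25 deg C, pH + pOH = 14.
pOH = 14 - pH = 14 - 8.17
pOH = 5.83:

5.83


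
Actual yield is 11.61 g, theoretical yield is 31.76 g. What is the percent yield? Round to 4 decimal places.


% yield = 100 * actual / theoretical
% yield = 100 * 11.61 / 31.76
% yield = 36.55541562 %, rounded to 4 dp:

36.5554 %


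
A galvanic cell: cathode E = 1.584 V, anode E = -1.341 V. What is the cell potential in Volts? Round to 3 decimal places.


Standard cell potential: E_cell = E_cathode - E_anode.
E_cell = 1.584 - (-1.341)
E_cell = 2.925 V, rounded to 3 dp:

2.925 V


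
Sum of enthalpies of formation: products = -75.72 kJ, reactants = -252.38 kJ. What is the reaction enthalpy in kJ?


dH_rxn = sum(dH_f products) - sum(dH_f reactants)
dH_rxn = -75.72 - (-252.38)
dH_rxn = 176.66 kJ:

176.66 kJ


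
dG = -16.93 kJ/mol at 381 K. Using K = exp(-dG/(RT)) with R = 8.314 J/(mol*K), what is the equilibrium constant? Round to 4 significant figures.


dG is in kJ/mol; multiply by 1000 to match R in J/(mol*K).
RT = 8.314 * 381 = 3167.634 J/mol
exponent = -dG*1000 / (RT) = -(-16.93*1000) / 3167.634 = 5.34468313
K = exp(5.34468313)
K = 209.49149, rounded to 4 significant figures:

209.5


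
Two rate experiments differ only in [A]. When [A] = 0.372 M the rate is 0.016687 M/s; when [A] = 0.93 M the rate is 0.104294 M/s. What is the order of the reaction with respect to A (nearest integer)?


Rate is proportional to [A]^n, so rate2/rate1 = ([A]2/[A]1)^n. Take logs to solve for n.
rate2/rate1 = 0.104294 / 0.016687 = 6.25
[A]2/[A]1 = 0.93 / 0.372 = 2.5
n = ln(6.25) / ln(2.5) = 2.0
Nearest integer order:

2


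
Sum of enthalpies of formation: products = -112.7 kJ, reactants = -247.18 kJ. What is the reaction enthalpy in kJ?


dH_rxn = sum(dH_f products) - sum(dH_f reactants)
dH_rxn = -112.7 - (-247.18)
dH_rxn = 134.48 kJ:

134.48 kJ


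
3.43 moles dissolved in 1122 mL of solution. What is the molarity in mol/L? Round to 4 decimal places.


Convert volume to liters: V_L = V_mL / 1000.
V_L = 1122 / 1000 = 1.122 L
M = n / V_L = 3.43 / 1.122
M = 3.057041 mol/L, rounded to 4 dp:

3.0570 mol/L


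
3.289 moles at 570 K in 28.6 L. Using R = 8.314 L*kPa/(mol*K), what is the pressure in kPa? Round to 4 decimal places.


PV = nRT, solve for P = nRT / V.
nRT = 3.289 * 8.314 * 570 = 15586.5052
P = 15586.5052 / 28.6
P = 544.9826993 kPa, rounded to 4 dp:

544.9827 kPa


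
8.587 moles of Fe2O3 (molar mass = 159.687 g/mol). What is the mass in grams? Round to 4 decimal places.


mass = n * M
mass = 8.587 * 159.687
mass = 1371.232269 g, rounded to 4 dp:

1371.2323 g


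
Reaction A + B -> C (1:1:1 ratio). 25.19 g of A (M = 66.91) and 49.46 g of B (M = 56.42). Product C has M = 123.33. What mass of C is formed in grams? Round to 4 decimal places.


Find moles of each reactant; the smaller value is the limiting reagent in a 1:1:1 reaction, so moles_C equals moles of the limiter.
n_A = mass_A / M_A = 25.19 / 66.91 = 0.376476 mol
n_B = mass_B / M_B = 49.46 / 56.42 = 0.876639 mol
Limiting reagent: A (smaller), n_limiting = 0.376476 mol
mass_C = n_limiting * M_C = 0.376476 * 123.33
mass_C = 46.43078508 g, rounded to 4 dp:

46.4308 g


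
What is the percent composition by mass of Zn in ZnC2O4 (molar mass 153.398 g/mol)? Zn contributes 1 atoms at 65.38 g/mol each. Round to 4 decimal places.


pct = 100 * (n_elem * M_elem) / M_total
mass_contribution = 1 * 65.38 = 65.38 g/mol
pct = 100 * 65.38 / 153.398
pct = 42.62115543 %, rounded to 4 dp:

42.6212 %


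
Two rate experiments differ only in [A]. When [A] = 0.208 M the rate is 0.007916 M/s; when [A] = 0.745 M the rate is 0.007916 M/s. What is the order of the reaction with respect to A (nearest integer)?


Rate is proportional to [A]^n, so rate2/rate1 = ([A]2/[A]1)^n. Take logs to solve for n.
rate2/rate1 = 0.007916 / 0.007916 = 1.0
[A]2/[A]1 = 0.745 / 0.208 = 3.5817
n = ln(1.0) / ln(3.5817) = 0.0
Nearest integer order:

0


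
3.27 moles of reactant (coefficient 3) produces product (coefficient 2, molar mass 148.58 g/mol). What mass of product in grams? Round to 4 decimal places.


Use the coefficient ratio to convert reactant moles to product moles, then multiply by the product's molar mass.
moles_P = moles_R * (coeff_P / coeff_R) = 3.27 * (2/3) = 2.18
mass_P = moles_P * M_P = 2.18 * 148.58
mass_P = 323.9044 g, rounded to 4 dp:

323.9044 g


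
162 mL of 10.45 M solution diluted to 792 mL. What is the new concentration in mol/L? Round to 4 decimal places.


Dilution: M1*V1 = M2*V2, solve for M2.
M2 = M1*V1 / V2
M2 = 10.45 * 162 / 792
M2 = 1692.9 / 792
M2 = 2.1375 mol/L, rounded to 4 dp:

2.1375 mol/L


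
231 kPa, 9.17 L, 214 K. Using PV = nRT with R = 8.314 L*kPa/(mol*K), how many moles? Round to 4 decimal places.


PV = nRT, solve for n = PV / (RT).
PV = 231 * 9.17 = 2118.27
RT = 8.314 * 214 = 1779.196
n = 2118.27 / 1779.196
n = 1.19057709 mol, rounded to 4 dp:

1.1906 mol


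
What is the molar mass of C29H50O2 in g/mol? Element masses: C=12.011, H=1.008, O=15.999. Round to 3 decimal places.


M = sum(count * atomic_mass) over atoms.
M = 29*12.011 + 50*1.008 + 2*15.999
M = 348.319 + 50.4 + 31.998
M = 430.717 g/mol, rounded to 3 dp:

430.717 g/mol


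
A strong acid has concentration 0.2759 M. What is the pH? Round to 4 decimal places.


A strong acid dissociates completely, so [H+] equals the given concentration.
pH = -log10([H+]) = -log10(0.2759)
pH = 0.5592483, rounded to 4 dp:

0.5592


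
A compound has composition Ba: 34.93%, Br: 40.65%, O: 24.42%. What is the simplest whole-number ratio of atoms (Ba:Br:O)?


Assume 100 g of compound, divide each mass% by atomic mass to get moles, then normalize by the smallest to get a raw atom ratio.
Moles per 100 g: Ba: 34.93/137.327 = 0.2544, Br: 40.65/79.904 = 0.5087, O: 24.42/15.999 = 1.5263
Raw ratio (divide by min = 0.2544): Ba: 1.0, Br: 2.0, O: 6.001
Multiply by 1 to clear fractions: Ba: 1.0 ~= 1, Br: 2.0 ~= 2, O: 6.001 ~= 6
Reduce by GCD to get the simplest whole-number ratio:

1:2:6


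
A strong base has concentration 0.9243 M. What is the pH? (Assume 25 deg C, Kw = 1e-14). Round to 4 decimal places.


A strong base dissociates completely, so [OH-] equals the given concentration.
pOH = -log10([OH-]) = -log10(0.9243) = 0.034187
pH = 14 - pOH = 14 - 0.034187
pH = 13.965813, rounded to 4 dp:

13.9658


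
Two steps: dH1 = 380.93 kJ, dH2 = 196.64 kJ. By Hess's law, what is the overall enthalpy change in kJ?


Hess's law: enthalpy is a state function, so add the step enthalpies.
dH_total = dH1 + dH2 = 380.93 + (196.64)
dH_total = 577.57 kJ:

577.57 kJ


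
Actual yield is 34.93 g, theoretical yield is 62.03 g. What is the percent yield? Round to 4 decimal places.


% yield = 100 * actual / theoretical
% yield = 100 * 34.93 / 62.03
% yield = 56.3114622 %, rounded to 4 dp:

56.3115 %


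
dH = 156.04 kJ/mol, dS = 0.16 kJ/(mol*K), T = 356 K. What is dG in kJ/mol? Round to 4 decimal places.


Gibbs: dG = dH - T*dS (consistent units, dS already in kJ/(mol*K)).
T*dS = 356 * 0.16 = 56.96
dG = 156.04 - (56.96)
dG = 99.08 kJ/mol, rounded to 4 dp:

99.0800 kJ/mol


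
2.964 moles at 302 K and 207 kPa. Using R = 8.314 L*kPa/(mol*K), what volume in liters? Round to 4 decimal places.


PV = nRT, solve for V = nRT / P.
nRT = 2.964 * 8.314 * 302 = 7442.0942
V = 7442.0942 / 207
V = 35.95214589 L, rounded to 4 dp:

35.9521 L


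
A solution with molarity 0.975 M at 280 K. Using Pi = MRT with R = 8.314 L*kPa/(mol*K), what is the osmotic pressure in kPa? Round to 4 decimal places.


Osmotic pressure (van't Hoff): Pi = M*R*T.
RT = 8.314 * 280 = 2327.92
Pi = 0.975 * 2327.92
Pi = 2269.722 kPa, rounded to 4 dp:

2269.7220 kPa


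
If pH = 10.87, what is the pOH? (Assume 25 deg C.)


At 25 deg C, pH + pOH = 14.
pOH = 14 - pH = 14 - 10.87
pOH = 3.13:

3.13


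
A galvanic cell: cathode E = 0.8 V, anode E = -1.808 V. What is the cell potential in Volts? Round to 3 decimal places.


Standard cell potential: E_cell = E_cathode - E_anode.
E_cell = 0.8 - (-1.808)
E_cell = 2.608 V, rounded to 3 dp:

2.608 V


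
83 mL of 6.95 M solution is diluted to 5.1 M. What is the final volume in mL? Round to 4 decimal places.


Dilution: M1*V1 = M2*V2, solve for V2.
V2 = M1*V1 / M2
V2 = 6.95 * 83 / 5.1
V2 = 576.85 / 5.1
V2 = 113.10784314 mL, rounded to 4 dp:

113.1078 mL


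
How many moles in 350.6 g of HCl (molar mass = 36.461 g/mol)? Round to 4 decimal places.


n = mass / M
n = 350.6 / 36.461
n = 9.61575382 mol, rounded to 4 dp:

9.6158 mol


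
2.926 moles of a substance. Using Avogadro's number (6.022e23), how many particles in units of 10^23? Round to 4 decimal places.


N = n * NA, then divide by 1e23 for the requested units.
N / 1e23 = n * 6.022
N / 1e23 = 2.926 * 6.022
N / 1e23 = 17.620372, rounded to 4 dp:

17.6204


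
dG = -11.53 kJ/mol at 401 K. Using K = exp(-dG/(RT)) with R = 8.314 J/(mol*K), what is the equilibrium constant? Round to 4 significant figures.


dG is in kJ/mol; multiply by 1000 to match R in J/(mol*K).
RT = 8.314 * 401 = 3333.914 J/mol
exponent = -dG*1000 / (RT) = -(-11.53*1000) / 3333.914 = 3.45839755
K = exp(3.45839755)
K = 31.766032, rounded to 4 significant figures:

31.77


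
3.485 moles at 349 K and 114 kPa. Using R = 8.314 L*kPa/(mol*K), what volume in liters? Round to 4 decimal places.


PV = nRT, solve for V = nRT / P.
nRT = 3.485 * 8.314 * 349 = 10112.0272
V = 10112.0272 / 114
V = 88.70199298 L, rounded to 4 dp:

88.7020 L
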